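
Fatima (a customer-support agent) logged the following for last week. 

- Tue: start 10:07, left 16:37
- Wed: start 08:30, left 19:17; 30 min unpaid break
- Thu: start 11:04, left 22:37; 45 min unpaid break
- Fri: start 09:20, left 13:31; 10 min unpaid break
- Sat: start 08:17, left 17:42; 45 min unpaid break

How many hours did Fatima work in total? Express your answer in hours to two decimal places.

Tue: 10:07–16:37 = 6 h 30 min
Wed: 08:30–19:17 = 10 h 47 min; less 30 min break → 10 h 17 min
Thu: 11:04–22:37 = 11 h 33 min; less 45 min break → 10 h 48 min
Fri: 09:20–13:31 = 4 h 11 min; less 10 min break → 4 h 1 min
Sat: 08:17–17:42 = 9 h 25 min; less 45 min break → 8 h 40 min
Total: 6 h 30 min + 10 h 17 min + 10 h 48 min + 4 h 1 min + 8 h 40 min = 40 h 16 min.

40.27 hours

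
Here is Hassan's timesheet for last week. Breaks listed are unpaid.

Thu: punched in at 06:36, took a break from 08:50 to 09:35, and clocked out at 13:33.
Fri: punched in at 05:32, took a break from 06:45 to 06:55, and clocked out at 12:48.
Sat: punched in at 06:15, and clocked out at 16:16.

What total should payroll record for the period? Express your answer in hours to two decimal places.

Thu: 06:36–13:33 = 6 h 57 min; less 45 min break → 6 h 12 min
Fri: 05:32–12:48 = 7 h 16 min; less 10 min break → 7 h 6 min
Sat: 06:15–16:16 = 10 h 1 min
Total: 6 h 12 min + 7 h 6 min + 10 h 1 min = 23 h 19 min.

23.32 hours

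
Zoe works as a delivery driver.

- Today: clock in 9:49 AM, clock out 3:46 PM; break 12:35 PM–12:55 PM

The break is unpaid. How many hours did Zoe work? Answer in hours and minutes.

5 h 37 min

Today: 9:49 AM–3:46 PM = 5 h 57 min; less 20 min break → 5 h 37 min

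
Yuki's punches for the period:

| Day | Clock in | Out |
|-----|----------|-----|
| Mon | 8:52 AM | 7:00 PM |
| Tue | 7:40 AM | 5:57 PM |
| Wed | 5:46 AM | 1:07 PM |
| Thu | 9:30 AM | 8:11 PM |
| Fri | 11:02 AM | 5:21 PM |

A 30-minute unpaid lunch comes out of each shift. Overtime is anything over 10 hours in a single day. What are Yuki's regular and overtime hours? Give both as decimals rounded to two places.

Regular 42.08 hours, overtime 0.18 hours

Mon: 8:52 AM–7:00 PM = 10 h 8 min; less 30 min break → 9 h 38 min
Tue: 7:40 AM–5:57 PM = 10 h 17 min; less 30 min break → 9 h 47 min
Wed: 5:46 AM–1:07 PM = 7 h 21 min; less 30 min break → 6 h 51 min
Thu: 9:30 AM–8:11 PM = 10 h 41 min; less 30 min break → 10 h 11 min
Fri: 11:02 AM–5:21 PM = 6 h 19 min; less 30 min break → 5 h 49 min
Mon reg 9 h 38 min / OT 0 h 0 min; Tue reg 9 h 47 min / OT 0 h 0 min; Wed reg 6 h 51 min / OT 0 h 0 min; Thu reg 10 h 0 min / OT 0 h 11 min; Fri reg 5 h 49 min / OT 0 h 0 min.
Totals: regular 42 h 5 min, overtime 0 h 11 min.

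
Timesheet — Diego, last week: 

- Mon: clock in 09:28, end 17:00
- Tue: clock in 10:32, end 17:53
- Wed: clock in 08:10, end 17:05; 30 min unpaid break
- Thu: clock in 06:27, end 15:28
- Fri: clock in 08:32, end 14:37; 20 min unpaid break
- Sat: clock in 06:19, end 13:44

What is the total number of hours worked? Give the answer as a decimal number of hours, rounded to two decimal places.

45.48 hours

Mon: 09:28–17:00 = 7 h 32 min
Tue: 10:32–17:53 = 7 h 21 min
Wed: 08:10–17:05 = 8 h 55 min; less 30 min break → 8 h 25 min
Thu: 06:27–15:28 = 9 h 1 min
Fri: 08:32–14:37 = 6 h 5 min; less 20 min break → 5 h 45 min
Sat: 06:19–13:44 = 7 h 25 min
Total: 7 h 32 min + 7 h 21 min + 8 h 25 min + 9 h 1 min + 5 h 45 min + 7 h 25 min = 45 h 29 min.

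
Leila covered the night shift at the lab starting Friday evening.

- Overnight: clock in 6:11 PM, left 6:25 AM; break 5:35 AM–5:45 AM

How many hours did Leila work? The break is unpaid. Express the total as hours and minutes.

Overnight: 6:11 PM → midnight = 5 h 49 min; midnight → 6:25 AM = 6 h 25 min; span 12 h 14 min; less 10 min break → 12 h 4 min

12 h 4 min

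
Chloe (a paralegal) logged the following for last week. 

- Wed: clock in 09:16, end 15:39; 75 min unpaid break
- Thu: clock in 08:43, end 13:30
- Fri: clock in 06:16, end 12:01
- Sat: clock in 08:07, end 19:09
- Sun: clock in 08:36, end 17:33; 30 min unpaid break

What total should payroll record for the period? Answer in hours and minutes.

Wed: 09:16–15:39 = 6 h 23 min; less 75 min break → 5 h 8 min
Thu: 08:43–13:30 = 4 h 47 min
Fri: 06:16–12:01 = 5 h 45 min
Sat: 08:07–19:09 = 11 h 2 min
Sun: 08:36–17:33 = 8 h 57 min; less 30 min break → 8 h 27 min
Total: 5 h 8 min + 4 h 47 min + 5 h 45 min + 11 h 2 min + 8 h 27 min = 35 h 9 min.

35 h 9 min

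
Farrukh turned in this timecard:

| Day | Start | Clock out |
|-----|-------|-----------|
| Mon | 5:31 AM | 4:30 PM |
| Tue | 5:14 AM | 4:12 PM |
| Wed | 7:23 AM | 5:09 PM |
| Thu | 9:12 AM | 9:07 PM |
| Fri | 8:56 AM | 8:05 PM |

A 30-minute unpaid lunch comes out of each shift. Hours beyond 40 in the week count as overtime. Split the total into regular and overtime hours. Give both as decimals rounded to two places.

Regular 40.00 hours, overtime 12.28 hours

Mon: 5:31 AM–4:30 PM = 10 h 59 min; less 30 min break → 10 h 29 min
Tue: 5:14 AM–4:12 PM = 10 h 58 min; less 30 min break → 10 h 28 min
Wed: 7:23 AM–5:09 PM = 9 h 46 min; less 30 min break → 9 h 16 min
Thu: 9:12 AM–9:07 PM = 11 h 55 min; less 30 min break → 11 h 25 min
Fri: 8:56 AM–8:05 PM = 11 h 9 min; less 30 min break → 10 h 39 min
Total worked: 52 h 17 min = 52.28 h.
Threshold 40 h → overtime 12 h 17 min, regular 40 h 0 min.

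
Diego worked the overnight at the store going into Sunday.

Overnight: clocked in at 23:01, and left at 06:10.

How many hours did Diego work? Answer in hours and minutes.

Overnight: 23:01 → midnight = 0 h 59 min; midnight → 06:10 = 6 h 10 min; span 7 h 9 min

7 h 9 min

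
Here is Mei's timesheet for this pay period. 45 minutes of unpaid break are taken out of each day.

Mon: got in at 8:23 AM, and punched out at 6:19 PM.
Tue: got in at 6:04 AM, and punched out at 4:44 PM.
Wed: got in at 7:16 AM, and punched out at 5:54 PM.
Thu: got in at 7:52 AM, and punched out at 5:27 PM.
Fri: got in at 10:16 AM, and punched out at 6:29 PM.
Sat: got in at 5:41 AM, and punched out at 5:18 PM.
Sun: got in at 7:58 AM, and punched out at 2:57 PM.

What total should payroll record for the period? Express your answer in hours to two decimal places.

Mon: 8:23 AM–6:19 PM = 9 h 56 min; less 45 min break → 9 h 11 min
Tue: 6:04 AM–4:44 PM = 10 h 40 min; less 45 min break → 9 h 55 min
Wed: 7:16 AM–5:54 PM = 10 h 38 min; less 45 min break → 9 h 53 min
Thu: 7:52 AM–5:27 PM = 9 h 35 min; less 45 min break → 8 h 50 min
Fri: 10:16 AM–6:29 PM = 8 h 13 min; less 45 min break → 7 h 28 min
Sat: 5:41 AM–5:18 PM = 11 h 37 min; less 45 min break → 10 h 52 min
Sun: 7:58 AM–2:57 PM = 6 h 59 min; less 45 min break → 6 h 14 min
Total: 9 h 11 min + 9 h 55 min + 9 h 53 min + 8 h 50 min + 7 h 28 min + 10 h 52 min + 6 h 14 min = 62 h 23 min.

62.38 hours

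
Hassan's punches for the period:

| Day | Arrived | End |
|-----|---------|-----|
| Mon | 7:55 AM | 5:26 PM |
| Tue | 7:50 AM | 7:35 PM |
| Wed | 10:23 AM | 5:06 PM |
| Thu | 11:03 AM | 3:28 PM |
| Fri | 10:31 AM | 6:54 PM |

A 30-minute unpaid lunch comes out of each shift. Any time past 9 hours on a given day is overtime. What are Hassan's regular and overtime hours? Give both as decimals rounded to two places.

Regular 36.02 hours, overtime 2.27 hours

Mon: 7:55 AM–5:26 PM = 9 h 31 min; less 30 min break → 9 h 1 min
Tue: 7:50 AM–7:35 PM = 11 h 45 min; less 30 min break → 11 h 15 min
Wed: 10:23 AM–5:06 PM = 6 h 43 min; less 30 min break → 6 h 13 min
Thu: 11:03 AM–3:28 PM = 4 h 25 min; less 30 min break → 3 h 55 min
Fri: 10:31 AM–6:54 PM = 8 h 23 min; less 30 min break → 7 h 53 min
Mon reg 9 h 0 min / OT 0 h 1 min; Tue reg 9 h 0 min / OT 2 h 15 min; Wed reg 6 h 13 min / OT 0 h 0 min; Thu reg 3 h 55 min / OT 0 h 0 min; Fri reg 7 h 53 min / OT 0 h 0 min.
Totals: regular 36 h 1 min, overtime 2 h 16 min.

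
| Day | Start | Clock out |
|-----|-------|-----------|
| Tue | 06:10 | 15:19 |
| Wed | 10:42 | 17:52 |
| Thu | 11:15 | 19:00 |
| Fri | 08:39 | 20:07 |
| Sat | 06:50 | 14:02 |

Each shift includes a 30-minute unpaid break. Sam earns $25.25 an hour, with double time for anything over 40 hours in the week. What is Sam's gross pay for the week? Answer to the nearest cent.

$1021.78

Tue: 06:10–15:19 = 9 h 9 min; less 30 min break → 8 h 39 min
Wed: 10:42–17:52 = 7 h 10 min; less 30 min break → 6 h 40 min
Thu: 11:15–19:00 = 7 h 45 min; less 30 min break → 7 h 15 min
Fri: 08:39–20:07 = 11 h 28 min; less 30 min break → 10 h 58 min
Sat: 06:50–14:02 = 7 h 12 min; less 30 min break → 6 h 42 min
Total worked: 40 h 14 min = 2414 min.
Regular 40 h 0 min = 2400 min at $25.25/h; overtime 0 h 14 min = 14 min at $50.50/h.
Pay = (2400 × $25.25 + 14 × $50.50) ÷ 60 = $1021.78.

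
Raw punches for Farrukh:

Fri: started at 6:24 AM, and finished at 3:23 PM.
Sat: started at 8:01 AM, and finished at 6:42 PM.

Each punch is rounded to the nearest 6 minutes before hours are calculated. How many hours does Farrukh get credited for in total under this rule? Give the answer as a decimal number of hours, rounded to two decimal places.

19.70 hours

Fri: in 6:24 AM→6:24 AM, out 3:23 PM→3:24 PM; 9 h 0 min
Sat: in 8:01 AM→8:00 AM, out 6:42 PM→6:42 PM; 10 h 42 min
Total credited: 19 h 42 min.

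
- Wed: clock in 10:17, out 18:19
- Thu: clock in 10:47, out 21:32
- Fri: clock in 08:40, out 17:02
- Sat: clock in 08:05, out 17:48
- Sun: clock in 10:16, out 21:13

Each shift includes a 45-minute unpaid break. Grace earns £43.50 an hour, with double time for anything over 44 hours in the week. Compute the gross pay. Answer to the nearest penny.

£1919.80

Wed: 10:17–18:19 = 8 h 2 min; less 45 min break → 7 h 17 min
Thu: 10:47–21:32 = 10 h 45 min; less 45 min break → 10 h 0 min
Fri: 08:40–17:02 = 8 h 22 min; less 45 min break → 7 h 37 min
Sat: 08:05–17:48 = 9 h 43 min; less 45 min break → 8 h 58 min
Sun: 10:16–21:13 = 10 h 57 min; less 45 min break → 10 h 12 min
Total worked: 44 h 4 min = 2644 min.
Regular 44 h 0 min = 2640 min at £43.50/h; overtime 0 h 4 min = 4 min at £87.00/h.
Pay = (2640 × £43.50 + 4 × £87.00) ÷ 60 = £1919.80.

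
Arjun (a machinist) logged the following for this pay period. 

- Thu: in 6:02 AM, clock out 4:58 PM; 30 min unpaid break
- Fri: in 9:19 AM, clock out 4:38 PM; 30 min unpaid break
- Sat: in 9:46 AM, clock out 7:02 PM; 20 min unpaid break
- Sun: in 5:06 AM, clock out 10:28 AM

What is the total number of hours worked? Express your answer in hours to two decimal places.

31.55 hours

Thu: 6:02 AM–4:58 PM = 10 h 56 min; less 30 min break → 10 h 26 min
Fri: 9:19 AM–4:38 PM = 7 h 19 min; less 30 min break → 6 h 49 min
Sat: 9:46 AM–7:02 PM = 9 h 16 min; less 20 min break → 8 h 56 min
Sun: 5:06 AM–10:28 AM = 5 h 22 min
Total: 10 h 26 min + 6 h 49 min + 8 h 56 min + 5 h 22 min = 31 h 33 min.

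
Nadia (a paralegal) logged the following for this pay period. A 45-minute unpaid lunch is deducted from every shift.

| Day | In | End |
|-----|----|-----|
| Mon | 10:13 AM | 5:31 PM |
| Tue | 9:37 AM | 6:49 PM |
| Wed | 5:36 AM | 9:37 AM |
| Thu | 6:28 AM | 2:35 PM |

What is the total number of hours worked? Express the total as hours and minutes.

Mon: 10:13 AM–5:31 PM = 7 h 18 min; less 45 min break → 6 h 33 min
Tue: 9:37 AM–6:49 PM = 9 h 12 min; less 45 min break → 8 h 27 min
Wed: 5:36 AM–9:37 AM = 4 h 1 min; less 45 min break → 3 h 16 min
Thu: 6:28 AM–2:35 PM = 8 h 7 min; less 45 min break → 7 h 22 min
Total: 6 h 33 min + 8 h 27 min + 3 h 16 min + 7 h 22 min = 25 h 38 min.

25 h 38 min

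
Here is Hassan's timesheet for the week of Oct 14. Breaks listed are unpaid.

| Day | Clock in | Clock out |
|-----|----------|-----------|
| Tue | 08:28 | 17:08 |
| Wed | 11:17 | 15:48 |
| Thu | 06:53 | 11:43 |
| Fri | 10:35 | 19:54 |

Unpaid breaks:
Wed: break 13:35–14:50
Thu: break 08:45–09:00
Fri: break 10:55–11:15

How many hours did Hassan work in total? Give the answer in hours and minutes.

Tue: 08:28–17:08 = 8 h 40 min
Wed: 11:17–15:48 = 4 h 31 min; less 75 min break → 3 h 16 min
Thu: 06:53–11:43 = 4 h 50 min; less 15 min break → 4 h 35 min
Fri: 10:35–19:54 = 9 h 19 min; less 20 min break → 8 h 59 min
Total: 8 h 40 min + 3 h 16 min + 4 h 35 min + 8 h 59 min = 25 h 30 min.

25 h 30 min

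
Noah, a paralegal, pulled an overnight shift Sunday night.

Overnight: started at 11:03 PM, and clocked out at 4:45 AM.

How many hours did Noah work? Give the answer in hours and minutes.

5 h 42 min

Overnight: 11:03 PM → midnight = 0 h 57 min; midnight → 4:45 AM = 4 h 45 min; span 5 h 42 min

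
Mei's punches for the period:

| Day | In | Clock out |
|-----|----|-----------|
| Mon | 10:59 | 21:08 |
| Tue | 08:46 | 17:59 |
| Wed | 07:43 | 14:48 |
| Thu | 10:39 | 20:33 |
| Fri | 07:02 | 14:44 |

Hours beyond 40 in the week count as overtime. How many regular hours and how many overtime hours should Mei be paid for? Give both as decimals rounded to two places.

Regular 40.00 hours, overtime 4.05 hours

Mon: 10:59–21:08 = 10 h 9 min
Tue: 08:46–17:59 = 9 h 13 min
Wed: 07:43–14:48 = 7 h 5 min
Thu: 10:39–20:33 = 9 h 54 min
Fri: 07:02–14:44 = 7 h 42 min
Total worked: 44 h 3 min = 44.05 h.
Threshold 40 h → overtime 4 h 3 min, regular 40 h 0 min.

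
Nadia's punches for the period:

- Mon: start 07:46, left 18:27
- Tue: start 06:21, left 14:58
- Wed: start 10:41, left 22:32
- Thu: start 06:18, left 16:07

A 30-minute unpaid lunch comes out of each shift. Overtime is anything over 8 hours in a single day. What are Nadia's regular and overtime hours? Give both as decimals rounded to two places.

Mon: 07:46–18:27 = 10 h 41 min; less 30 min break → 10 h 11 min
Tue: 06:21–14:58 = 8 h 37 min; less 30 min break → 8 h 7 min
Wed: 10:41–22:32 = 11 h 51 min; less 30 min break → 11 h 21 min
Thu: 06:18–16:07 = 9 h 49 min; less 30 min break → 9 h 19 min
Mon reg 8 h 0 min / OT 2 h 11 min; Tue reg 8 h 0 min / OT 0 h 7 min; Wed reg 8 h 0 min / OT 3 h 21 min; Thu reg 8 h 0 min / OT 1 h 19 min.
Totals: regular 32 h 0 min, overtime 6 h 58 min.

Regular 32.00 hours, overtime 6.97 hours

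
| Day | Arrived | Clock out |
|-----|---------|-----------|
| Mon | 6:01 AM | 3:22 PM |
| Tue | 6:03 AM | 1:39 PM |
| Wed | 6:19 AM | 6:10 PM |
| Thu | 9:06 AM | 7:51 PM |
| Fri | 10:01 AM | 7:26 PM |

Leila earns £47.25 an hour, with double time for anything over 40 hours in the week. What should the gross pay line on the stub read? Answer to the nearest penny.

£2737.35

Mon: 6:01 AM–3:22 PM = 9 h 21 min
Tue: 6:03 AM–1:39 PM = 7 h 36 min
Wed: 6:19 AM–6:10 PM = 11 h 51 min
Thu: 9:06 AM–7:51 PM = 10 h 45 min
Fri: 10:01 AM–7:26 PM = 9 h 25 min
Total worked: 48 h 58 min = 2938 min.
Regular 40 h 0 min = 2400 min at £47.25/h; overtime 8 h 58 min = 538 min at £94.50/h.
Pay = (2400 × £47.25 + 538 × £94.50) ÷ 60 = £2737.35.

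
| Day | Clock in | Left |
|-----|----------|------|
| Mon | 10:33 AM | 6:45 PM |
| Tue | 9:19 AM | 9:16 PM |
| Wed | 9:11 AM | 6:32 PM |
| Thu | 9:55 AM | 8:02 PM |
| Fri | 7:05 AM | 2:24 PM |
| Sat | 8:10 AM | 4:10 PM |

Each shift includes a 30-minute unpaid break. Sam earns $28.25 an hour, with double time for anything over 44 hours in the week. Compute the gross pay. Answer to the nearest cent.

Mon: 10:33 AM–6:45 PM = 8 h 12 min; less 30 min break → 7 h 42 min
Tue: 9:19 AM–9:16 PM = 11 h 57 min; less 30 min break → 11 h 27 min
Wed: 9:11 AM–6:32 PM = 9 h 21 min; less 30 min break → 8 h 51 min
Thu: 9:55 AM–8:02 PM = 10 h 7 min; less 30 min break → 9 h 37 min
Fri: 7:05 AM–2:24 PM = 7 h 19 min; less 30 min break → 6 h 49 min
Sat: 8:10 AM–4:10 PM = 8 h 0 min; less 30 min break → 7 h 30 min
Total worked: 51 h 56 min = 3116 min.
Regular 44 h 0 min = 2640 min at $28.25/h; overtime 7 h 56 min = 476 min at $56.50/h.
Pay = (2640 × $28.25 + 476 × $56.50) ÷ 60 = $1691.23.

$1691.23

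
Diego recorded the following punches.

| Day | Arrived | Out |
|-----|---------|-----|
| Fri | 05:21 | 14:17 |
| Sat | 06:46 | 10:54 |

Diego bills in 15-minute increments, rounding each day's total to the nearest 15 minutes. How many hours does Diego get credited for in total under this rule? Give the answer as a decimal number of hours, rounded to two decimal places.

Fri: 05:21–14:17 = 8 h 56 min → rounds to 9 h 0 min
Sat: 06:46–10:54 = 4 h 8 min → rounds to 4 h 15 min
Total credited: 13 h 15 min.

13.25 hours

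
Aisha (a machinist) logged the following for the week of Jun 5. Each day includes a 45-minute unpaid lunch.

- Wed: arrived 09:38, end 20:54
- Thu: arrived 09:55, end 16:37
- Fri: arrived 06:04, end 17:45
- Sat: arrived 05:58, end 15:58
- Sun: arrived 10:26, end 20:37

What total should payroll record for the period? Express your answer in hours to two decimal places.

46.08 hours

Wed: 09:38–20:54 = 11 h 16 min; less 45 min break → 10 h 31 min
Thu: 09:55–16:37 = 6 h 42 min; less 45 min break → 5 h 57 min
Fri: 06:04–17:45 = 11 h 41 min; less 45 min break → 10 h 56 min
Sat: 05:58–15:58 = 10 h 0 min; less 45 min break → 9 h 15 min
Sun: 10:26–20:37 = 10 h 11 min; less 45 min break → 9 h 26 min
Total: 10 h 31 min + 5 h 57 min + 10 h 56 min + 9 h 15 min + 9 h 26 min = 46 h 5 min.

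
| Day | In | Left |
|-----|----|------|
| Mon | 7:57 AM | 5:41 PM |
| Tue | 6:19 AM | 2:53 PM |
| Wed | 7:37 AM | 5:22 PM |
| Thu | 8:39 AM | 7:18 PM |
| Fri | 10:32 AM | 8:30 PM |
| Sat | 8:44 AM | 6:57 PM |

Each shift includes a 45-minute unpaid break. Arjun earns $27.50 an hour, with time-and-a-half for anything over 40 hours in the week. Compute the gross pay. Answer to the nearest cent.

Mon: 7:57 AM–5:41 PM = 9 h 44 min; less 45 min break → 8 h 59 min
Tue: 6:19 AM–2:53 PM = 8 h 34 min; less 45 min break → 7 h 49 min
Wed: 7:37 AM–5:22 PM = 9 h 45 min; less 45 min break → 9 h 0 min
Thu: 8:39 AM–7:18 PM = 10 h 39 min; less 45 min break → 9 h 54 min
Fri: 10:32 AM–8:30 PM = 9 h 58 min; less 45 min break → 9 h 13 min
Sat: 8:44 AM–6:57 PM = 10 h 13 min; less 45 min break → 9 h 28 min
Total worked: 54 h 23 min = 3263 min.
Regular 40 h 0 min = 2400 min at $27.50/h; overtime 14 h 23 min = 863 min at $41.25/h.
Pay = (2400 × $27.50 + 863 × $41.25) ÷ 60 = $1693.31.

$1693.31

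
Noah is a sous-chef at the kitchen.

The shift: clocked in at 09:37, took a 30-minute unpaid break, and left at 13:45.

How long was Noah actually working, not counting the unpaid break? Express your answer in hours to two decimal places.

The shift: 09:37–13:45 = 4 h 8 min; less 30 min break → 3 h 38 min

3.63 hours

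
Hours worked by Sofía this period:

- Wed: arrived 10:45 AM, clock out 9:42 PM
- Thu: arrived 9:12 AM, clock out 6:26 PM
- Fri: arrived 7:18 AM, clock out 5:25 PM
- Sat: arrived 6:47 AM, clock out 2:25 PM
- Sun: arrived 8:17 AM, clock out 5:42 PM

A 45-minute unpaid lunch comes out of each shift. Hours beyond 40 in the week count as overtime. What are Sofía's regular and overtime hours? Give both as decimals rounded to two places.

Wed: 10:45 AM–9:42 PM = 10 h 57 min; less 45 min break → 10 h 12 min
Thu: 9:12 AM–6:26 PM = 9 h 14 min; less 45 min break → 8 h 29 min
Fri: 7:18 AM–5:25 PM = 10 h 7 min; less 45 min break → 9 h 22 min
Sat: 6:47 AM–2:25 PM = 7 h 38 min; less 45 min break → 6 h 53 min
Sun: 8:17 AM–5:42 PM = 9 h 25 min; less 45 min break → 8 h 40 min
Total worked: 43 h 36 min = 43.60 h.
Threshold 40 h → overtime 3 h 36 min, regular 40 h 0 min.

Regular 40.00 hours, overtime 3.60 hours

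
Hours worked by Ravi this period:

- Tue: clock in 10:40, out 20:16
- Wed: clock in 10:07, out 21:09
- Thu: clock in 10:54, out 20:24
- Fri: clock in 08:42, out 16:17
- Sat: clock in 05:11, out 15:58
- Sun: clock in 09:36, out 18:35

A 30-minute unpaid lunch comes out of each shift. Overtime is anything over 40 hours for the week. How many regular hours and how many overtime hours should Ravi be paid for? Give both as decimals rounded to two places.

Regular 40.00 hours, overtime 14.48 hours

Tue: 10:40–20:16 = 9 h 36 min; less 30 min break → 9 h 6 min
Wed: 10:07–21:09 = 11 h 2 min; less 30 min break → 10 h 32 min
Thu: 10:54–20:24 = 9 h 30 min; less 30 min break → 9 h 0 min
Fri: 08:42–16:17 = 7 h 35 min; less 30 min break → 7 h 5 min
Sat: 05:11–15:58 = 10 h 47 min; less 30 min break → 10 h 17 min
Sun: 09:36–18:35 = 8 h 59 min; less 30 min break → 8 h 29 min
Total worked: 54 h 29 min = 54.48 h.
Threshold 40 h → overtime 14 h 29 min, regular 40 h 0 min.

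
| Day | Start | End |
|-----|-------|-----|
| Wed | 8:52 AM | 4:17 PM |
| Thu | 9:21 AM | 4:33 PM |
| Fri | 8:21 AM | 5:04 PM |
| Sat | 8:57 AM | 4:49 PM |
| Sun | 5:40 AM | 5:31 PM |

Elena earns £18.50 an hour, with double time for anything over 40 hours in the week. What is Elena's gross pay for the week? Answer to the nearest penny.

£852.85

Wed: 8:52 AM–4:17 PM = 7 h 25 min
Thu: 9:21 AM–4:33 PM = 7 h 12 min
Fri: 8:21 AM–5:04 PM = 8 h 43 min
Sat: 8:57 AM–4:49 PM = 7 h 52 min
Sun: 5:40 AM–5:31 PM = 11 h 51 min
Total worked: 43 h 3 min = 2583 min.
Regular 40 h 0 min = 2400 min at £18.50/h; overtime 3 h 3 min = 183 min at £37.00/h.
Pay = (2400 × £18.50 + 183 × £37.00) ÷ 60 = £852.85.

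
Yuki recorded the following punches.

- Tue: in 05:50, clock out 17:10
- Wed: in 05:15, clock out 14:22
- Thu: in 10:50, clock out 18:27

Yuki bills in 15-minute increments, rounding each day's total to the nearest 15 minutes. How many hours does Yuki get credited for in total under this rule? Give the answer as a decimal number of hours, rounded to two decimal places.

27.75 hours

Tue: 05:50–17:10 = 11 h 20 min → rounds to 11 h 15 min
Wed: 05:15–14:22 = 9 h 7 min → rounds to 9 h 0 min
Thu: 10:50–18:27 = 7 h 37 min → rounds to 7 h 30 min
Total credited: 27 h 45 min.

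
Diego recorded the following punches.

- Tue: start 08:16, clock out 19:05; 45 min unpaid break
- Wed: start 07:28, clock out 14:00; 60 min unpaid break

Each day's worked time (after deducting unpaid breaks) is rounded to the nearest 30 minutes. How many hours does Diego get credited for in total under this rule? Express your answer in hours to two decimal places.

15.50 hours

Tue: 08:16–19:05 = 10 h 49 min − 45 min = 10 h 4 min → rounds to 10 h 0 min
Wed: 07:28–14:00 = 6 h 32 min − 60 min = 5 h 32 min → rounds to 5 h 30 min
Total credited: 15 h 30 min.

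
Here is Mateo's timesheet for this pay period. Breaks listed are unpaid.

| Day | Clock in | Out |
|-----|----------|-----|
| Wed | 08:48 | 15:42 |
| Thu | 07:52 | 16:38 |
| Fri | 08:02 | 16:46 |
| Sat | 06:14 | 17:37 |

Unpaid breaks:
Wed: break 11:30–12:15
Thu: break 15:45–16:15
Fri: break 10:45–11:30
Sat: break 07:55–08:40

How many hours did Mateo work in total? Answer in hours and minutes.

33 h 2 min

Wed: 08:48–15:42 = 6 h 54 min; less 45 min break → 6 h 9 min
Thu: 07:52–16:38 = 8 h 46 min; less 30 min break → 8 h 16 min
Fri: 08:02–16:46 = 8 h 44 min; less 45 min break → 7 h 59 min
Sat: 06:14–17:37 = 11 h 23 min; less 45 min break → 10 h 38 min
Total: 6 h 9 min + 8 h 16 min + 7 h 59 min + 10 h 38 min = 33 h 2 min.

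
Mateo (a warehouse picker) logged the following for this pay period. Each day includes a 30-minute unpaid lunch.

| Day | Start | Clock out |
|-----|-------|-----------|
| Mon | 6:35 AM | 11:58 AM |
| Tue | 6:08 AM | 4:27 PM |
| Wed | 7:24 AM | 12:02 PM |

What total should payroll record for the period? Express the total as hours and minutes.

18 h 50 min

Mon: 6:35 AM–11:58 AM = 5 h 23 min; less 30 min break → 4 h 53 min
Tue: 6:08 AM–4:27 PM = 10 h 19 min; less 30 min break → 9 h 49 min
Wed: 7:24 AM–12:02 PM = 4 h 38 min; less 30 min break → 4 h 8 min
Total: 4 h 53 min + 9 h 49 min + 4 h 8 min = 18 h 50 min.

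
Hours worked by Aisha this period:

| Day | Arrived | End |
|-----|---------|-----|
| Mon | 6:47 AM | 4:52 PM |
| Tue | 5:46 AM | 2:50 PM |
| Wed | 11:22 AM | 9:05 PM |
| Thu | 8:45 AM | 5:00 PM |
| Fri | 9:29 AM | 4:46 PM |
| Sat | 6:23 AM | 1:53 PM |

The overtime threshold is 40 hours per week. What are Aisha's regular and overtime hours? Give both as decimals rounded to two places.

Regular 40.00 hours, overtime 11.90 hours

Mon: 6:47 AM–4:52 PM = 10 h 5 min
Tue: 5:46 AM–2:50 PM = 9 h 4 min
Wed: 11:22 AM–9:05 PM = 9 h 43 min
Thu: 8:45 AM–5:00 PM = 8 h 15 min
Fri: 9:29 AM–4:46 PM = 7 h 17 min
Sat: 6:23 AM–1:53 PM = 7 h 30 min
Total worked: 51 h 54 min = 51.90 h.
Threshold 40 h → overtime 11 h 54 min, regular 40 h 0 min.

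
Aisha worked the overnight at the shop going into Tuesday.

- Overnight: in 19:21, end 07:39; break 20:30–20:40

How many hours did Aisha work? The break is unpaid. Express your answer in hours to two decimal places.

Overnight: 19:21 → midnight = 4 h 39 min; midnight → 07:39 = 7 h 39 min; span 12 h 18 min; less 10 min break → 12 h 8 min

12.13 hours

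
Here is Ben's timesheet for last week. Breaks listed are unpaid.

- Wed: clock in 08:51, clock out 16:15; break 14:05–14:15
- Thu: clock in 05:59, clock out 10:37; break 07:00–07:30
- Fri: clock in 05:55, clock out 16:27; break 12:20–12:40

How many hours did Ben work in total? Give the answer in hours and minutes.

21 h 34 min

Wed: 08:51–16:15 = 7 h 24 min; less 10 min break → 7 h 14 min
Thu: 05:59–10:37 = 4 h 38 min; less 30 min break → 4 h 8 min
Fri: 05:55–16:27 = 10 h 32 min; less 20 min break → 10 h 12 min
Total: 7 h 14 min + 4 h 8 min + 10 h 12 min = 21 h 34 min.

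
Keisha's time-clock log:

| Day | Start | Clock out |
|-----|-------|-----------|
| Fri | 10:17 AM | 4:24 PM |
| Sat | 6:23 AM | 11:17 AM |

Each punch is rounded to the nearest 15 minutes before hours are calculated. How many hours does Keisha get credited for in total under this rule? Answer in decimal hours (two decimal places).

Fri: in 10:17 AM→10:15 AM, out 4:24 PM→4:30 PM; 6 h 15 min
Sat: in 6:23 AM→6:30 AM, out 11:17 AM→11:15 AM; 4 h 45 min
Total credited: 11 h 0 min.

11.00 hours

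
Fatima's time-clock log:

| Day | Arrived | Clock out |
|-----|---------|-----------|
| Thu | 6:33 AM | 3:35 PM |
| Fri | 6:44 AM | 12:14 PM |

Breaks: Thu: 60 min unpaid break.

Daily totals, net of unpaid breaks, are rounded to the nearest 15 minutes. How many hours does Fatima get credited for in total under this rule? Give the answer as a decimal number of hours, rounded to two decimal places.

13.50 hours

Thu: 6:33 AM–3:35 PM = 9 h 2 min − 60 min = 8 h 2 min → rounds to 8 h 0 min
Fri: 6:44 AM–12:14 PM = 5 h 30 min → rounds to 5 h 30 min
Total credited: 13 h 30 min.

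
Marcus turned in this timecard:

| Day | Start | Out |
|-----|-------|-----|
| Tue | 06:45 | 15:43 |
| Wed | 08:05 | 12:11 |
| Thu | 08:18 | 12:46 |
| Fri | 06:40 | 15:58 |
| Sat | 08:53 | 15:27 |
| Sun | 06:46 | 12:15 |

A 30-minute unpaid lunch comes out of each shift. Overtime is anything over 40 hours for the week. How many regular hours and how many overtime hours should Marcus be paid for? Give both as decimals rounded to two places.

Regular 35.88 hours, overtime 0.00 hours

Tue: 06:45–15:43 = 8 h 58 min; less 30 min break → 8 h 28 min
Wed: 08:05–12:11 = 4 h 6 min; less 30 min break → 3 h 36 min
Thu: 08:18–12:46 = 4 h 28 min; less 30 min break → 3 h 58 min
Fri: 06:40–15:58 = 9 h 18 min; less 30 min break → 8 h 48 min
Sat: 08:53–15:27 = 6 h 34 min; less 30 min break → 6 h 4 min
Sun: 06:46–12:15 = 5 h 29 min; less 30 min break → 4 h 59 min
Total worked: 35 h 53 min = 35.88 h.
Threshold 40 h → overtime 0 h 0 min, regular 35 h 53 min.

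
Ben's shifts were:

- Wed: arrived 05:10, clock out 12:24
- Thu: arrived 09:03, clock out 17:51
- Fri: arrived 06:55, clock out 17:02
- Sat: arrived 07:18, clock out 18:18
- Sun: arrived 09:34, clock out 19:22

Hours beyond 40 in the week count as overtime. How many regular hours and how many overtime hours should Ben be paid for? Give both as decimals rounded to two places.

Wed: 05:10–12:24 = 7 h 14 min
Thu: 09:03–17:51 = 8 h 48 min
Fri: 06:55–17:02 = 10 h 7 min
Sat: 07:18–18:18 = 11 h 0 min
Sun: 09:34–19:22 = 9 h 48 min
Total worked: 46 h 57 min = 46.95 h.
Threshold 40 h → overtime 6 h 57 min, regular 40 h 0 min.

Regular 40.00 hours, overtime 6.95 hours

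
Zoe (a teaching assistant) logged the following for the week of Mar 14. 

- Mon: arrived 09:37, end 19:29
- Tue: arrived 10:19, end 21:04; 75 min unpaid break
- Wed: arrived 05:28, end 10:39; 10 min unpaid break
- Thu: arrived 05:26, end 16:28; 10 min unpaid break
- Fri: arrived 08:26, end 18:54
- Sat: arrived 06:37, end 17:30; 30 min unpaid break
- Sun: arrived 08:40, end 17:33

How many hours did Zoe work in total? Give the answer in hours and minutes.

Mon: 09:37–19:29 = 9 h 52 min
Tue: 10:19–21:04 = 10 h 45 min; less 75 min break → 9 h 30 min
Wed: 05:28–10:39 = 5 h 11 min; less 10 min break → 5 h 1 min
Thu: 05:26–16:28 = 11 h 2 min; less 10 min break → 10 h 52 min
Fri: 08:26–18:54 = 10 h 28 min
Sat: 06:37–17:30 = 10 h 53 min; less 30 min break → 10 h 23 min
Sun: 08:40–17:33 = 8 h 53 min
Total: 9 h 52 min + 9 h 30 min + 5 h 1 min + 10 h 52 min + 10 h 28 min + 10 h 23 min + 8 h 53 min = 64 h 59 min.

64 h 59 min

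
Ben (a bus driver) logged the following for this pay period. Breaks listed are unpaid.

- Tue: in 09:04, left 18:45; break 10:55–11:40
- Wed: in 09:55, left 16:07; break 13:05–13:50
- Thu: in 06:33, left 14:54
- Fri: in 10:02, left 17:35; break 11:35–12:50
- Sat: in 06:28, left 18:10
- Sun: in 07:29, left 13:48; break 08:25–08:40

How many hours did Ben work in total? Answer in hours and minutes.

Tue: 09:04–18:45 = 9 h 41 min; less 45 min break → 8 h 56 min
Wed: 09:55–16:07 = 6 h 12 min; less 45 min break → 5 h 27 min
Thu: 06:33–14:54 = 8 h 21 min
Fri: 10:02–17:35 = 7 h 33 min; less 75 min break → 6 h 18 min
Sat: 06:28–18:10 = 11 h 42 min
Sun: 07:29–13:48 = 6 h 19 min; less 15 min break → 6 h 4 min
Total: 8 h 56 min + 5 h 27 min + 8 h 21 min + 6 h 18 min + 11 h 42 min + 6 h 4 min = 46 h 48 min.

46 h 48 min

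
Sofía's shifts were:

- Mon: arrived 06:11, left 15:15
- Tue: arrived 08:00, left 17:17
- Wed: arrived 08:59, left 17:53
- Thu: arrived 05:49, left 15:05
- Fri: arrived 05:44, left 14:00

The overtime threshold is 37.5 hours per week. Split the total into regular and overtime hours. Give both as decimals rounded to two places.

Mon: 06:11–15:15 = 9 h 4 min
Tue: 08:00–17:17 = 9 h 17 min
Wed: 08:59–17:53 = 8 h 54 min
Thu: 05:49–15:05 = 9 h 16 min
Fri: 05:44–14:00 = 8 h 16 min
Total worked: 44 h 47 min = 44.78 h.
Threshold 37.5 h → overtime 7 h 17 min, regular 37 h 30 min.

Regular 37.50 hours, overtime 7.28 hours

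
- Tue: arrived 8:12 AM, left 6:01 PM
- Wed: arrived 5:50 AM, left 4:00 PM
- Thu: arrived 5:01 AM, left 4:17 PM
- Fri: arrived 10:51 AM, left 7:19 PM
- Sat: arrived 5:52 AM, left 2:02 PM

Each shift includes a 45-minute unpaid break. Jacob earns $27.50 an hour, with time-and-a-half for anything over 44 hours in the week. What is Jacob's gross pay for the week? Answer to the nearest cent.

$1215.50

Tue: 8:12 AM–6:01 PM = 9 h 49 min; less 45 min break → 9 h 4 min
Wed: 5:50 AM–4:00 PM = 10 h 10 min; less 45 min break → 9 h 25 min
Thu: 5:01 AM–4:17 PM = 11 h 16 min; less 45 min break → 10 h 31 min
Fri: 10:51 AM–7:19 PM = 8 h 28 min; less 45 min break → 7 h 43 min
Sat: 5:52 AM–2:02 PM = 8 h 10 min; less 45 min break → 7 h 25 min
Total worked: 44 h 8 min = 2648 min.
Regular 44 h 0 min = 2640 min at $27.50/h; overtime 0 h 8 min = 8 min at $41.25/h.
Pay = (2640 × $27.50 + 8 × $41.25) ÷ 60 = $1215.50.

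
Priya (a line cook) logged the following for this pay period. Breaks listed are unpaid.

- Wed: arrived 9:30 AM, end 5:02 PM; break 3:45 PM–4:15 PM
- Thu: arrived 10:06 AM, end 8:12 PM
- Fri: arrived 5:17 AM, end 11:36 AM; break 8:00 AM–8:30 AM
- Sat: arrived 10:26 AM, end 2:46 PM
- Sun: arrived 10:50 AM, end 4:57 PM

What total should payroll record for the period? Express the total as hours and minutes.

33 h 24 min

Wed: 9:30 AM–5:02 PM = 7 h 32 min; less 30 min break → 7 h 2 min
Thu: 10:06 AM–8:12 PM = 10 h 6 min
Fri: 5:17 AM–11:36 AM = 6 h 19 min; less 30 min break → 5 h 49 min
Sat: 10:26 AM–2:46 PM = 4 h 20 min
Sun: 10:50 AM–4:57 PM = 6 h 7 min
Total: 7 h 2 min + 10 h 6 min + 5 h 49 min + 4 h 20 min + 6 h 7 min = 33 h 24 min.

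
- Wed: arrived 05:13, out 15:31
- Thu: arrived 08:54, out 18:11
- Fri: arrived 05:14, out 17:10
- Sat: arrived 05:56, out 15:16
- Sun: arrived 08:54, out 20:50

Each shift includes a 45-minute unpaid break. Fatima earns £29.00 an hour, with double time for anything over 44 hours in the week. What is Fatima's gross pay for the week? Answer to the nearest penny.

£1567.93

Wed: 05:13–15:31 = 10 h 18 min; less 45 min break → 9 h 33 min
Thu: 08:54–18:11 = 9 h 17 min; less 45 min break → 8 h 32 min
Fri: 05:14–17:10 = 11 h 56 min; less 45 min break → 11 h 11 min
Sat: 05:56–15:16 = 9 h 20 min; less 45 min break → 8 h 35 min
Sun: 08:54–20:50 = 11 h 56 min; less 45 min break → 11 h 11 min
Total worked: 49 h 2 min = 2942 min.
Regular 44 h 0 min = 2640 min at £29.00/h; overtime 5 h 2 min = 302 min at £58.00/h.
Pay = (2640 × £29.00 + 302 × £58.00) ÷ 60 = £1567.93.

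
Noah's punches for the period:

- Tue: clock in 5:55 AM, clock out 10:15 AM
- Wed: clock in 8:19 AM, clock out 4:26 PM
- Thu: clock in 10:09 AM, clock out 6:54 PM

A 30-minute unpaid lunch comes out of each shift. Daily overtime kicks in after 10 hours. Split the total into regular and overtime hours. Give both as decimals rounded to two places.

Regular 19.70 hours, overtime 0.00 hours

Tue: 5:55 AM–10:15 AM = 4 h 20 min; less 30 min break → 3 h 50 min
Wed: 8:19 AM–4:26 PM = 8 h 7 min; less 30 min break → 7 h 37 min
Thu: 10:09 AM–6:54 PM = 8 h 45 min; less 30 min break → 8 h 15 min
Tue reg 3 h 50 min / OT 0 h 0 min; Wed reg 7 h 37 min / OT 0 h 0 min; Thu reg 8 h 15 min / OT 0 h 0 min.
Totals: regular 19 h 42 min, overtime 0 h 0 min.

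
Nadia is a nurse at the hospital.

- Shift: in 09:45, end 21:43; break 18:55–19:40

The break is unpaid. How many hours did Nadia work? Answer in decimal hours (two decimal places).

Shift: 09:45–21:43 = 11 h 58 min; less 45 min break → 11 h 13 min

11.22 hours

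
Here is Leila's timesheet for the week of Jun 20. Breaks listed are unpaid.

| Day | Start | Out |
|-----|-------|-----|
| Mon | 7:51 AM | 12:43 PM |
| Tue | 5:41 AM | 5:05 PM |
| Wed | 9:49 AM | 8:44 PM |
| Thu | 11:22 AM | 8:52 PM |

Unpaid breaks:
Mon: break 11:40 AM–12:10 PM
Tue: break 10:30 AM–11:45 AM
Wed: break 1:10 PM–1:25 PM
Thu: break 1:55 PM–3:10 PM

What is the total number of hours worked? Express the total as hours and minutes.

Mon: 7:51 AM–12:43 PM = 4 h 52 min; less 30 min break → 4 h 22 min
Tue: 5:41 AM–5:05 PM = 11 h 24 min; less 75 min break → 10 h 9 min
Wed: 9:49 AM–8:44 PM = 10 h 55 min; less 15 min break → 10 h 40 min
Thu: 11:22 AM–8:52 PM = 9 h 30 min; less 75 min break → 8 h 15 min
Total: 4 h 22 min + 10 h 9 min + 10 h 40 min + 8 h 15 min = 33 h 26 min.

33 h 26 min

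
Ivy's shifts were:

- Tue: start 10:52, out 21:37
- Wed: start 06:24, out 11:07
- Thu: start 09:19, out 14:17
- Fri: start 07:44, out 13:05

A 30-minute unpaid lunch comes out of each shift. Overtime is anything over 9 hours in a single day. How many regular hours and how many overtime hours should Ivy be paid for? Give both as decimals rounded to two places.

Regular 22.53 hours, overtime 1.25 hours

Tue: 10:52–21:37 = 10 h 45 min; less 30 min break → 10 h 15 min
Wed: 06:24–11:07 = 4 h 43 min; less 30 min break → 4 h 13 min
Thu: 09:19–14:17 = 4 h 58 min; less 30 min break → 4 h 28 min
Fri: 07:44–13:05 = 5 h 21 min; less 30 min break → 4 h 51 min
Tue reg 9 h 0 min / OT 1 h 15 min; Wed reg 4 h 13 min / OT 0 h 0 min; Thu reg 4 h 28 min / OT 0 h 0 min; Fri reg 4 h 51 min / OT 0 h 0 min.
Totals: regular 22 h 32 min, overtime 1 h 15 min.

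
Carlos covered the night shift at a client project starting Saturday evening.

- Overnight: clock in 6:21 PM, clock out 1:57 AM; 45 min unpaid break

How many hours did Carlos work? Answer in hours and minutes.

6 h 51 min

Overnight: 6:21 PM → midnight = 5 h 39 min; midnight → 1:57 AM = 1 h 57 min; span 7 h 36 min; less 45 min break → 6 h 51 min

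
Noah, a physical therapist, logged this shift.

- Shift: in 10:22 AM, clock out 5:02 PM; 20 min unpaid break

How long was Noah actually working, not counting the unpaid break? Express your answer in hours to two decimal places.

6.33 hours

Shift: 10:22 AM–5:02 PM = 6 h 40 min; less 20 min break → 6 h 20 min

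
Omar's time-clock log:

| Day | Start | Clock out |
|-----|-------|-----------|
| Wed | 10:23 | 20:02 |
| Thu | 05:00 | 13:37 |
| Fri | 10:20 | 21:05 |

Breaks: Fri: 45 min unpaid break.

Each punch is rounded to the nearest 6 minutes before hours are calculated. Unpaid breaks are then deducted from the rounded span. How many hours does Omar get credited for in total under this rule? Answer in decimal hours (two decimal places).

28.25 hours

Wed: in 10:23→10:24, out 20:02→20:00; 9 h 36 min
Thu: in 05:00→05:00, out 13:37→13:36; 8 h 36 min
Fri: in 10:20→10:18, out 21:05→21:06; 10 h 48 min − 45 min = 10 h 3 min
Total credited: 28 h 15 min.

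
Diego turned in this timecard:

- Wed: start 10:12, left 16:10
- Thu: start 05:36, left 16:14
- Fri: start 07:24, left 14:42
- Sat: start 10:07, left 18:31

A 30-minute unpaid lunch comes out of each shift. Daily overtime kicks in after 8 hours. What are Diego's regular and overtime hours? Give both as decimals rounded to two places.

Wed: 10:12–16:10 = 5 h 58 min; less 30 min break → 5 h 28 min
Thu: 05:36–16:14 = 10 h 38 min; less 30 min break → 10 h 8 min
Fri: 07:24–14:42 = 7 h 18 min; less 30 min break → 6 h 48 min
Sat: 10:07–18:31 = 8 h 24 min; less 30 min break → 7 h 54 min
Wed reg 5 h 28 min / OT 0 h 0 min; Thu reg 8 h 0 min / OT 2 h 8 min; Fri reg 6 h 48 min / OT 0 h 0 min; Sat reg 7 h 54 min / OT 0 h 0 min.
Totals: regular 28 h 10 min, overtime 2 h 8 min.

Regular 28.17 hours, overtime 2.13 hours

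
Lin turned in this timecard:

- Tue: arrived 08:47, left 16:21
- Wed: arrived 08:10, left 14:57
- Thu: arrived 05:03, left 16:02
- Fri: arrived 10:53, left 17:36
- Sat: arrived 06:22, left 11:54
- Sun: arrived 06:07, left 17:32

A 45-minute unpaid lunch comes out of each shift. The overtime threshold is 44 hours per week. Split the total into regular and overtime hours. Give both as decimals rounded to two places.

Tue: 08:47–16:21 = 7 h 34 min; less 45 min break → 6 h 49 min
Wed: 08:10–14:57 = 6 h 47 min; less 45 min break → 6 h 2 min
Thu: 05:03–16:02 = 10 h 59 min; less 45 min break → 10 h 14 min
Fri: 10:53–17:36 = 6 h 43 min; less 45 min break → 5 h 58 min
Sat: 06:22–11:54 = 5 h 32 min; less 45 min break → 4 h 47 min
Sun: 06:07–17:32 = 11 h 25 min; less 45 min break → 10 h 40 min
Total worked: 44 h 30 min = 44.50 h.
Threshold 44 h → overtime 0 h 30 min, regular 44 h 0 min.

Regular 44.00 hours, overtime 0.50 hours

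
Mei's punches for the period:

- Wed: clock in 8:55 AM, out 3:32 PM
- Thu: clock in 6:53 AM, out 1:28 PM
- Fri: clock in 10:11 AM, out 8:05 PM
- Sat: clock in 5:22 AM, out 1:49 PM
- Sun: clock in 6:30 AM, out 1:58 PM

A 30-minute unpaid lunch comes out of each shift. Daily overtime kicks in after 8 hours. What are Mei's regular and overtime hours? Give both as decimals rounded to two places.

Regular 35.12 hours, overtime 1.40 hours

Wed: 8:55 AM–3:32 PM = 6 h 37 min; less 30 min break → 6 h 7 min
Thu: 6:53 AM–1:28 PM = 6 h 35 min; less 30 min break → 6 h 5 min
Fri: 10:11 AM–8:05 PM = 9 h 54 min; less 30 min break → 9 h 24 min
Sat: 5:22 AM–1:49 PM = 8 h 27 min; less 30 min break → 7 h 57 min
Sun: 6:30 AM–1:58 PM = 7 h 28 min; less 30 min break → 6 h 58 min
Wed reg 6 h 7 min / OT 0 h 0 min; Thu reg 6 h 5 min / OT 0 h 0 min; Fri reg 8 h 0 min / OT 1 h 24 min; Sat reg 7 h 57 min / OT 0 h 0 min; Sun reg 6 h 58 min / OT 0 h 0 min.
Totals: regular 35 h 7 min, overtime 1 h 24 min.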